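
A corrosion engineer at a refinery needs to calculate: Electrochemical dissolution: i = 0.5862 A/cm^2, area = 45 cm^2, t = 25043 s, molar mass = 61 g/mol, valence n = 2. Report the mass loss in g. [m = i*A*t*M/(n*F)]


Apply Faraday's law: m = i*A*t*M / (n*F)
Total charge passed Q = i*A*t = 0.5862*45*25043 = 660609.297 C
m = Q*M/(n*F) = 660609.297*61/(2*96485) = 208.8261 g

208.8261 g


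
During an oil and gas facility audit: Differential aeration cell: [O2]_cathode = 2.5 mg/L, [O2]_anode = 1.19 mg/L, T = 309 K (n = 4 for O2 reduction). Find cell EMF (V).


Apply the Nernst concentration-cell relation: E = (RT/nF)*ln(C_cathode/C_anode)
RT/nF = 8.314*309/(4*96485) = 0.00665654 V
ln(2.5/1.19) = 0.74234
E = 0.00665654 * 0.74234 = 0.00494 V

0.00494 V


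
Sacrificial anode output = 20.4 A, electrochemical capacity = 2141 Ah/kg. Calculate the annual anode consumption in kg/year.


Annual consumption = current * hours per year / capacity
Rate = 20.4 * 8760 / 2141 = 83.5 kg/year

83.5 kg/year


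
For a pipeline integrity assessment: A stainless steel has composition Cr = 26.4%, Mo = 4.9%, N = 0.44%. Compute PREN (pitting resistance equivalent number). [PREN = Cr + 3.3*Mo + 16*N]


Apply the PREN formula: PREN = Cr + 3.3*Mo + 16*N
PREN = 26.4 + 3.3*4.9 + 16*0.44
PREN = 26.4 + 16.17 + 7.04 = 49.61

49.61


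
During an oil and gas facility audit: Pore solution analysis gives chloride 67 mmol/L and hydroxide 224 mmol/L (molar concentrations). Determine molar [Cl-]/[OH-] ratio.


Threshold parameter = [Cl-] / [OH-] (molar basis; both in mmol/L, so units cancel)
Ratio = 67 / 224 = 0.3

0.3


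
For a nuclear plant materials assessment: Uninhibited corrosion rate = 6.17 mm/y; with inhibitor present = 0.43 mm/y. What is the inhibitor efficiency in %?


Apply the inhibitor-efficiency definition: IE = (CR_blank − CR_inh)/CR_blank × 100
IE = (6.17 − 0.43) / 6.17 × 100
IE = 5.74 / 6.17 × 100 = 93.0 %

93.0 %


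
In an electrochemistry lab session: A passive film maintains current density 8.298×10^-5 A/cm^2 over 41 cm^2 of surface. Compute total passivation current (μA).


I = i_pass * A, then convert A → μA (×10^6)
I = 8.298×10^-5 * 41 * 10^6 = 3402.18 μA

3402.18 μA


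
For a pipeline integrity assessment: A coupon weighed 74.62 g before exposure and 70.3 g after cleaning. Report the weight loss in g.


Weight loss = initial − final
WL = 74.62 − 70.3 = 4.32 g

4.32 g


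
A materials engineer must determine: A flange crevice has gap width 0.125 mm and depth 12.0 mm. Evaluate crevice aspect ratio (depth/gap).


Aspect ratio = depth / gap
Ratio = 12.0 / 0.125 = 96.0

96.0


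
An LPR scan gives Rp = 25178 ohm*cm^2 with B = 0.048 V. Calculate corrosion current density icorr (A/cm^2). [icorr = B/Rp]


Apply the Stern-Geary relation: icorr = B / Rp
icorr = 0.048 / 25178 = 1.906×10^-6 A/cm^2

1.906×10^-6 A/cm^2


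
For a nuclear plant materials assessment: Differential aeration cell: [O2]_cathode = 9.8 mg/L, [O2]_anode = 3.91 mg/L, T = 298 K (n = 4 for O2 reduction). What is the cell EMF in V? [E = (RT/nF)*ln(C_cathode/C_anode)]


Apply the Nernst concentration-cell relation: E = (RT/nF)*ln(C_cathode/C_anode)
RT/nF = 8.314*298/(4*96485) = 0.00641958 V
ln(9.8/3.91) = 0.91885
E = 0.00641958 * 0.91885 = 0.0059 V

0.0059 V


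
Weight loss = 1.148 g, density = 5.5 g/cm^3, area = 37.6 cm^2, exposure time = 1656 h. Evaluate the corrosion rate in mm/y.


Apply the mm/y weight-loss relation: CR = 87600 * W / (D * A * T)
Numerator: 87600 * 1.148 = 100564.8
Denominator: 5.5 * 37.6 * 1656 = 342460.8
CR = 100564.8 / 342460.8 = 0.2937 mm/y

0.2937 mm/y


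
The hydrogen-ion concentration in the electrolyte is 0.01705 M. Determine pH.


pH = −log10[H+]
pH = −log10(0.01705) = 1.77

1.77


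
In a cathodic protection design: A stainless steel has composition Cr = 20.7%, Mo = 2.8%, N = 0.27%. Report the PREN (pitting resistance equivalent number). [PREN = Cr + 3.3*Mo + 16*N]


Apply the PREN formula: PREN = Cr + 3.3*Mo + 16*N
PREN = 20.7 + 3.3*2.8 + 16*0.27
PREN = 20.7 + 9.24 + 4.32 = 34.26

34.26


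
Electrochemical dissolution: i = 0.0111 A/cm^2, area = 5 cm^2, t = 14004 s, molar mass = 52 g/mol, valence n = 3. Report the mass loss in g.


Apply Faraday's law: m = i*A*t*M / (n*F)
Total charge passed Q = i*A*t = 0.0111*5*14004 = 777.222 C
m = Q*M/(n*F) = 777.222*52/(3*96485) = 0.14 g

0.14 g


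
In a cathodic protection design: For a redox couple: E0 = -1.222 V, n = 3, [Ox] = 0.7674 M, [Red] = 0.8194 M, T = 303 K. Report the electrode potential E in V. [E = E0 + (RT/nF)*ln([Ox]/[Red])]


Apply the Nernst equation: E = E0 + (RT/nF)*ln([Ox]/[Red])
Step 1: RT/nF = 8.314*303/(3*96485) = 0.00870305 V
Step 2: [Ox]/[Red] = 0.7674/0.8194 = 0.936539
Step 3: ln(0.936539) = -0.065564
Step 4: correction = 0.00870305 * -0.065564 = -0.0006 V
E = -1.222 + -0.0006 = -1.2226 V

-1.2226 V


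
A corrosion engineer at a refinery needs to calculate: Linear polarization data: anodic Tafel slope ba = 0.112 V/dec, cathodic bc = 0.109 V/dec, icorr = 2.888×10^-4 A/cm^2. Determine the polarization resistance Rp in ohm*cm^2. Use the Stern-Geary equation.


Apply the Stern-Geary equation: Rp = ba*bc / (2.303*icorr*(ba+bc))
ba*bc = 0.112*0.109 = 0.012208
ba+bc = 0.221; 2.303*icorr*(ba+bc) = 2.303*2.888×10^-4*0.221 = 1.4698851×10^-4
Rp = 0.012208 / 1.4698851×10^-4 = 83.1 ohm*cm^2

83.1 ohm*cm^2


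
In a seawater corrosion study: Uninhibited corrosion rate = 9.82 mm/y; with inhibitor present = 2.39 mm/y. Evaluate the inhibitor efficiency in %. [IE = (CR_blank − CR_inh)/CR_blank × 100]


Apply the inhibitor-efficiency definition: IE = (CR_blank − CR_inh)/CR_blank × 100
IE = (9.82 − 2.39) / 9.82 × 100
IE = 7.43 / 9.82 × 100 = 75.7 %

75.7 %


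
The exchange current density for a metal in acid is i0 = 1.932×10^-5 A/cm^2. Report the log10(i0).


i0 = 1.932×10^-5 A/cm^2
log10(i0) = -4.714

-4.714


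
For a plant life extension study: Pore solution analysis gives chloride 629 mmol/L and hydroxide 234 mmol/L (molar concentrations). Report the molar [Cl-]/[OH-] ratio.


Threshold parameter = [Cl-] / [OH-] (molar basis; both in mmol/L, so units cancel)
Ratio = 629 / 234 = 2.69

2.69


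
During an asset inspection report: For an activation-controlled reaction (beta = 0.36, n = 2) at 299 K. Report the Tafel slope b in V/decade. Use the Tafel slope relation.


Apply the Tafel slope relation: b = 2.303*R*T/(beta*n*F)
Numerator: 2.303 * 8.314 * 299 = 5725.0
Denominator: 0.36 * 2 * 96485 = 69469.2
b = 5725.0 / 69469.2 = 0.0824 V/decade

0.0824 V/decade


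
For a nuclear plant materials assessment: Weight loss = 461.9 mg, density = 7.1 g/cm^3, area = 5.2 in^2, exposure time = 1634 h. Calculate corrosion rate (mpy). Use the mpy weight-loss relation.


Apply the mpy weight-loss relation: CR = 534 * W / (D * A * T)
Numerator: 534 * 461.9 = 246654.6
Denominator: 7.1 * 5.2 * 1634 = 60327.28
CR = 246654.6 / 60327.28 = 4.089 mpy

4.089 mpy


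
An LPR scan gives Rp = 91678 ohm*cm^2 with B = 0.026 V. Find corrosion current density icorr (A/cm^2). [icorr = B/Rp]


Apply the Stern-Geary relation: icorr = B / Rp
icorr = 0.026 / 91678 = 2.836×10^-7 A/cm^2

2.836×10^-7 A/cm^2


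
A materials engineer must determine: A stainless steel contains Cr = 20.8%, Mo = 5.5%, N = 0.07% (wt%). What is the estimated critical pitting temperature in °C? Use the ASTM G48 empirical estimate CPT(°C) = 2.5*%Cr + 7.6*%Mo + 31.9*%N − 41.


Apply the ASTM G48 empirical CPT estimate: CPT(°C) = 2.5*%Cr + 7.6*%Mo + 31.9*%N − 41
2.5*20.8 = 52; 7.6*5.5 = 41.8; 31.9*0.07 = 2.233
CPT = 52 + 41.8 + 2.233 − 41 = 55.033 °C
Rounded to 0.1 °C: CPT ≈ 55.0 °C

55.0 °C


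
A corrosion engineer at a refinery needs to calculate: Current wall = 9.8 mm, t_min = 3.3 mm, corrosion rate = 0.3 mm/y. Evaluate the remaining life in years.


Apply the remaining-life relation: RL = (t_current − t_min) / CR
RL = (9.8 − 3.3) / 0.3 = 6.5 / 0.3 = 21.7 years

21.7 years


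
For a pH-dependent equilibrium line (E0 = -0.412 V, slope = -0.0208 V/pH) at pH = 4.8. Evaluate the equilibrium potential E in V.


Apply the Pourbaix line equation: E = E0 + slope*pH
E = -0.412 + (-0.0208)*4.8 = -0.412 + (-0.09984) = -0.51184 V
Rounded to 4 decimal places: E = -0.5118 V

-0.5118 V


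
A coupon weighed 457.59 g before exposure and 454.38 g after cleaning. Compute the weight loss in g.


Weight loss = initial − final
WL = 457.59 − 454.38 = 3.21 g

3.21 g


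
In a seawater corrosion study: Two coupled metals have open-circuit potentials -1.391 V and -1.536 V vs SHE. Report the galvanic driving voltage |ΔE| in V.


Driving voltage is the absolute potential difference.
|ΔE| = |-1.391 − (-1.536)| = 0.145 V

0.145 V


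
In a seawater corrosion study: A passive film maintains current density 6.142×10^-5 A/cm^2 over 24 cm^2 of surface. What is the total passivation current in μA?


I = i_pass * A, then convert A → μA (×10^6)
I = 6.142×10^-5 * 24 * 10^6 = 1474.08 μA

1474.08 μA


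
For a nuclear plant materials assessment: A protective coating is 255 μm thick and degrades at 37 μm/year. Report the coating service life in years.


Service life = thickness / degradation rate
Life = 255 / 37 = 6.9 years

6.9 years


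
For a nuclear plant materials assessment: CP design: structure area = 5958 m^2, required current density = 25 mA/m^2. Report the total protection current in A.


I = area * current density, then convert mA → A (÷1000)
I = 5958 * 25 / 1000 = 148.95 A

148.95 A


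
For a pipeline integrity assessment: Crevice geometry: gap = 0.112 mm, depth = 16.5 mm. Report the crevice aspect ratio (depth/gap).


Aspect ratio = depth / gap
Ratio = 16.5 / 0.112 = 147.3

147.3


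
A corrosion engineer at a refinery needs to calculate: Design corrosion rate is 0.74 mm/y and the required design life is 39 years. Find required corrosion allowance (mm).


Corrosion allowance = CR × design life
CA = 0.74 * 39 = 28.86 mm

28.86 mm


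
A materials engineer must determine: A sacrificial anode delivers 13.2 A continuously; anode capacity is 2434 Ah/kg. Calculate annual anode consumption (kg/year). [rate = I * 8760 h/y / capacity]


Annual consumption = current * hours per year / capacity
Rate = 13.2 * 8760 / 2434 = 47.5 kg/year

47.5 kg/year


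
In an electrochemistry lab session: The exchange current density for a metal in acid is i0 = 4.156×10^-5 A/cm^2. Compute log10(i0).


i0 = 4.156×10^-5 A/cm^2
log10(i0) = -4.381

-4.381


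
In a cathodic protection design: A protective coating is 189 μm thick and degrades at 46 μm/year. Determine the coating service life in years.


Service life = thickness / degradation rate
Life = 189 / 46 = 4.1 years

4.1 years


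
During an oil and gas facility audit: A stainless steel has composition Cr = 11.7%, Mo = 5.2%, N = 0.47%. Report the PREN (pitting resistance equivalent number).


Apply the PREN formula: PREN = Cr + 3.3*Mo + 16*N
PREN = 11.7 + 3.3*5.2 + 16*0.47
PREN = 11.7 + 17.16 + 7.52 = 36.38

36.38


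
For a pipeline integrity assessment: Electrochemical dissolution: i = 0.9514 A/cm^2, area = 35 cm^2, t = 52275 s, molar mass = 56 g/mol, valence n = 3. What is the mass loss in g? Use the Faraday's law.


Apply Faraday's law: m = i*A*t*M / (n*F)
Total charge passed Q = i*A*t = 0.9514*35*52275 = 1740705.225 C
m = Q*M/(n*F) = 1740705.225*56/(3*96485) = 336.76907 g

336.76907 g


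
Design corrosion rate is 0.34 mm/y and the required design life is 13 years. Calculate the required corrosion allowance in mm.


Corrosion allowance = CR × design life
CA = 0.34 * 13 = 4.42 mm

4.42 mm


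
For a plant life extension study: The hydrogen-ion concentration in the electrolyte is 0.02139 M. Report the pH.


pH = −log10[H+]
pH = −log10(0.02139) = 1.67

1.67


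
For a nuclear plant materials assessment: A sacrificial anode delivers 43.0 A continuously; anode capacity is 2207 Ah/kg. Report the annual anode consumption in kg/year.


Annual consumption = current * hours per year / capacity
Rate = 43.0 * 8760 / 2207 = 170.7 kg/year

170.7 kg/year


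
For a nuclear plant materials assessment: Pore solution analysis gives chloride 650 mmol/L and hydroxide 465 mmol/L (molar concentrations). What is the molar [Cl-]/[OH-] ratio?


Threshold parameter = [Cl-] / [OH-] (molar basis; both in mmol/L, so units cancel)
Ratio = 650 / 465 = 1.4

1.4


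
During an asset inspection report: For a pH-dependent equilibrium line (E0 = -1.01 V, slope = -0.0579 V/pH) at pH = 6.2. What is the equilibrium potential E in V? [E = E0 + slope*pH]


Apply the Pourbaix line equation: E = E0 + slope*pH
E = -1.01 + (-0.0579)*6.2 = -1.01 + (-0.35898) = -1.36898 V
Rounded to 4 decimal places: E = -1.3690 V

-1.3690 V


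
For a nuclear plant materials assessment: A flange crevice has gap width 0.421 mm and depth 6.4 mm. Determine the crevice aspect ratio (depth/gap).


Aspect ratio = depth / gap
Ratio = 6.4 / 0.421 = 15.2

15.2


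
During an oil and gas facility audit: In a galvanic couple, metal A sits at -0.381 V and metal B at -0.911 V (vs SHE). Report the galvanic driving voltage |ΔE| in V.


Driving voltage is the absolute potential difference.
|ΔE| = |-0.381 − (-0.911)| = 0.53 V

0.53 V


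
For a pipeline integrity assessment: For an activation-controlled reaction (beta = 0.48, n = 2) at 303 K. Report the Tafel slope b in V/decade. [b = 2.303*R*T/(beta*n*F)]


Apply the Tafel slope relation: b = 2.303*R*T/(beta*n*F)
Numerator: 2.303 * 8.314 * 303 = 5801.58
Denominator: 0.48 * 2 * 96485 = 92625.6
b = 5801.58 / 92625.6 = 0.0626 V/decade

0.0626 V/decade


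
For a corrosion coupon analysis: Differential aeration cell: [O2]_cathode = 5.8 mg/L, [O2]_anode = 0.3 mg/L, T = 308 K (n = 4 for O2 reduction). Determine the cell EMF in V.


Apply the Nernst concentration-cell relation: E = (RT/nF)*ln(C_cathode/C_anode)
RT/nF = 8.314*308/(4*96485) = 0.006635 V
ln(5.8/0.3) = 2.96183
E = 0.006635 * 2.96183 = 0.01965 V

0.01965 V


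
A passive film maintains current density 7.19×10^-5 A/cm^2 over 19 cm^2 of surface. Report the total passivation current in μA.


I = i_pass * A, then convert A → μA (×10^6)
I = 7.19×10^-5 * 19 * 10^6 = 1366.1 μA

1366.1 μA


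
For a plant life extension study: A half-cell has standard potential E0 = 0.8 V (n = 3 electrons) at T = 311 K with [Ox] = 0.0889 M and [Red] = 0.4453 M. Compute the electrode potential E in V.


Apply the Nernst equation: E = E0 + (RT/nF)*ln([Ox]/[Red])
Step 1: RT/nF = 8.314*311/(3*96485) = 0.00893284 V
Step 2: [Ox]/[Red] = 0.0889/0.4453 = 0.199641
Step 3: ln(0.199641) = -1.611235
Step 4: correction = 0.00893284 * -1.611235 = -0.0144 V
E = 0.8 + -0.0144 = 0.7856 V

0.7856 V


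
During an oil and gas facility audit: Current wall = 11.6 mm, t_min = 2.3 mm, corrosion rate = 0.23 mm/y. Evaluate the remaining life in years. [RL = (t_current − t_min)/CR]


Apply the remaining-life relation: RL = (t_current − t_min) / CR
RL = (11.6 − 2.3) / 0.23 = 9.3 / 0.23 = 40.4 years

40.4 years


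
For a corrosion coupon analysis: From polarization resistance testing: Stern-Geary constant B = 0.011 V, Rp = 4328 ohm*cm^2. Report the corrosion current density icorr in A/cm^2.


Apply the Stern-Geary relation: icorr = B / Rp
icorr = 0.011 / 4328 = 2.542×10^-6 A/cm^2

2.542×10^-6 A/cm^2


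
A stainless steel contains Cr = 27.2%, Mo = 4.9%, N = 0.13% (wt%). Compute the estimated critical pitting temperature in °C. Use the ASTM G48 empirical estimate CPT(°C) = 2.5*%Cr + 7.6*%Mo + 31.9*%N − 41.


Apply the ASTM G48 empirical CPT estimate: CPT(°C) = 2.5*%Cr + 7.6*%Mo + 31.9*%N − 41
2.5*27.2 = 68; 7.6*4.9 = 37.24; 31.9*0.13 = 4.147
CPT = 68 + 37.24 + 4.147 − 41 = 68.387 °C
Rounded to 0.1 °C: CPT ≈ 68.4 °C

68.4 °C


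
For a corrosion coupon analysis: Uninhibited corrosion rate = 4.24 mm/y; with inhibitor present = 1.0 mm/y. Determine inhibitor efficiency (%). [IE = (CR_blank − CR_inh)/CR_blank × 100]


Apply the inhibitor-efficiency definition: IE = (CR_blank − CR_inh)/CR_blank × 100
IE = (4.24 − 1.0) / 4.24 × 100
IE = 3.24 / 4.24 × 100 = 76.4 %

76.4 %


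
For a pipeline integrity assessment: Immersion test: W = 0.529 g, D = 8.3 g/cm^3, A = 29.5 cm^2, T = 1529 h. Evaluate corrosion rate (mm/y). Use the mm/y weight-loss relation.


Apply the mm/y weight-loss relation: CR = 87600 * W / (D * A * T)
Numerator: 87600 * 0.529 = 46340.4
Denominator: 8.3 * 29.5 * 1529 = 374375.65
CR = 46340.4 / 374375.65 = 0.12378 mm/y

0.12378 mm/y


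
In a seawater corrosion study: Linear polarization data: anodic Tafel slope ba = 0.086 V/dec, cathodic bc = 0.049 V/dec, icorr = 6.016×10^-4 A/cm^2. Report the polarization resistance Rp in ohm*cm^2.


Apply the Stern-Geary equation: Rp = ba*bc / (2.303*icorr*(ba+bc))
ba*bc = 0.086*0.049 = 0.004214
ba+bc = 0.135; 2.303*icorr*(ba+bc) = 2.303*6.016×10^-4*0.135 = 1.8704045×10^-4
Rp = 0.004214 / 1.8704045×10^-4 = 22.5 ohm*cm^2

22.5 ohm*cm^2


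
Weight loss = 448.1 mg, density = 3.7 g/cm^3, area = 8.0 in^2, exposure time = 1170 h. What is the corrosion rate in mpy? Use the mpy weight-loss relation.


Apply the mpy weight-loss relation: CR = 534 * W / (D * A * T)
Numerator: 534 * 448.1 = 239285.4
Denominator: 3.7 * 8.0 * 1170 = 34632.0
CR = 239285.4 / 34632.0 = 6.9094 mpy

6.9094 mpy


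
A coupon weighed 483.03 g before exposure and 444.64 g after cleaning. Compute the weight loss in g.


Weight loss = initial − final
WL = 483.03 − 444.64 = 38.39 g

38.39 g


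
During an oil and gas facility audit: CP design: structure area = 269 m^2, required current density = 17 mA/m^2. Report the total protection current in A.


I = area * current density, then convert mA → A (÷1000)
I = 269 * 17 / 1000 = 4.57 A

4.57 A


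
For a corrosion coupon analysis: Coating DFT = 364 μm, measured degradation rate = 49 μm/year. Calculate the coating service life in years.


Service life = thickness / degradation rate
Life = 364 / 49 = 7.4 years

7.4 years


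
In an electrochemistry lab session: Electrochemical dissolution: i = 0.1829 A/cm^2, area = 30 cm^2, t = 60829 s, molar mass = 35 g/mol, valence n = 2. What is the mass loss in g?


Apply Faraday's law: m = i*A*t*M / (n*F)
Total charge passed Q = i*A*t = 0.1829*30*60829 = 333768.723 C
m = Q*M/(n*F) = 333768.723*35/(2*96485) = 60.53742 g

60.53742 g


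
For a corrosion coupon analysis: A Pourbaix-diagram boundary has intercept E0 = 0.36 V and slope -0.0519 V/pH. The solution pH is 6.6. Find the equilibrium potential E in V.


Apply the Pourbaix line equation: E = E0 + slope*pH
E = 0.36 + (-0.0519)*6.6 = 0.36 + (-0.34254) = 0.01746 V
Rounded to 3 decimal places: E = 0.017 V

0.017 V


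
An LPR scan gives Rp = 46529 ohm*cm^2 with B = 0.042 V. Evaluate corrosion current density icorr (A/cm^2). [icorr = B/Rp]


Apply the Stern-Geary relation: icorr = B / Rp
icorr = 0.042 / 46529 = 9.027×10^-7 A/cm^2

9.027×10^-7 A/cm^2


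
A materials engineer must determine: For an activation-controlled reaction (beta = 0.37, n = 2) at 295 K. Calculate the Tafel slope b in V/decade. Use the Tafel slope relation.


Apply the Tafel slope relation: b = 2.303*R*T/(beta*n*F)
Numerator: 2.303 * 8.314 * 295 = 5648.41
Denominator: 0.37 * 2 * 96485 = 71398.9
b = 5648.41 / 71398.9 = 0.0791 V/decade

0.0791 V/decade


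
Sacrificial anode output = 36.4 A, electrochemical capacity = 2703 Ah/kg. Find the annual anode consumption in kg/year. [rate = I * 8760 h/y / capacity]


Annual consumption = current * hours per year / capacity
Rate = 36.4 * 8760 / 2703 = 118.0 kg/year

118.0 kg/year


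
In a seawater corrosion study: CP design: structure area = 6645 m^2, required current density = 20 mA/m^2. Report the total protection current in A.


I = area * current density, then convert mA → A (÷1000)
I = 6645 * 20 / 1000 = 132.9 A

132.9 A


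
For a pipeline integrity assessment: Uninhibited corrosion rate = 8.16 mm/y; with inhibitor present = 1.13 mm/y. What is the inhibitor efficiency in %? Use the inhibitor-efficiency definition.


Apply the inhibitor-efficiency definition: IE = (CR_blank − CR_inh)/CR_blank × 100
IE = (8.16 − 1.13) / 8.16 × 100
IE = 7.03 / 8.16 × 100 = 86.2 %

86.2 %


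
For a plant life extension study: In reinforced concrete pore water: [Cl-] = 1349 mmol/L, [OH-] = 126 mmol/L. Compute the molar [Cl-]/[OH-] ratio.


Threshold parameter = [Cl-] / [OH-] (molar basis; both in mmol/L, so units cancel)
Ratio = 1349 / 126 = 10.71

10.71


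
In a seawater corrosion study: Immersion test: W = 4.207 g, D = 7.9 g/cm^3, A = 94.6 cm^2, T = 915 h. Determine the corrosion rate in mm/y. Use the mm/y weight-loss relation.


Apply the mm/y weight-loss relation: CR = 87600 * W / (D * A * T)
Numerator: 87600 * 4.207 = 368533.2
Denominator: 7.9 * 94.6 * 915 = 683816.1
CR = 368533.2 / 683816.1 = 0.5389 mm/y

0.5389 mm/y


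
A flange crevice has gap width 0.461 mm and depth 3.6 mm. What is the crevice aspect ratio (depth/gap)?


Aspect ratio = depth / gap
Ratio = 3.6 / 0.461 = 7.8

7.8


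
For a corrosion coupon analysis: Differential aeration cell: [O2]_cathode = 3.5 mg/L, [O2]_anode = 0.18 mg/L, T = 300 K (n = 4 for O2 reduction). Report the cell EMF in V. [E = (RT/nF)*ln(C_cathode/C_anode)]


Apply the Nernst concentration-cell relation: E = (RT/nF)*ln(C_cathode/C_anode)
RT/nF = 8.314*300/(4*96485) = 0.00646266 V
ln(3.5/0.18) = 2.96756
E = 0.00646266 * 2.96756 = 0.01918 V

0.01918 V


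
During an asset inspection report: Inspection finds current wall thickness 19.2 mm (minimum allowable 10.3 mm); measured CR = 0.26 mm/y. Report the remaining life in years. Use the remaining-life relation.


Apply the remaining-life relation: RL = (t_current − t_min) / CR
RL = (19.2 − 10.3) / 0.26 = 8.9 / 0.26 = 34.2 years

34.2 years


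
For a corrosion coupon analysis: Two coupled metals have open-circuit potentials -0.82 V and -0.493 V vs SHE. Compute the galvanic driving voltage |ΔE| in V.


Driving voltage is the absolute potential difference.
|ΔE| = |-0.82 − (-0.493)| = 0.327 V

0.327 V


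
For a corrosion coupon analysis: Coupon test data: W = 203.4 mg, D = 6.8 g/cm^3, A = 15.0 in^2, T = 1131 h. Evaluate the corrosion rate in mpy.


Apply the mpy weight-loss relation: CR = 534 * W / (D * A * T)
Numerator: 534 * 203.4 = 108615.6
Denominator: 6.8 * 15.0 * 1131 = 115362.0
CR = 108615.6 / 115362.0 = 0.942 mpy

0.942 mpy


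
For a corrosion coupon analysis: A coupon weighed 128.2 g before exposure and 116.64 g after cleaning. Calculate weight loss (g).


Weight loss = initial − final
WL = 128.2 − 116.64 = 11.56 g

11.56 g


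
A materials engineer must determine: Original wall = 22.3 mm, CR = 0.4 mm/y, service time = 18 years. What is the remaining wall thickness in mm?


Remaining wall = original − CR × time
t = 22.3 − 0.4*18 = 22.3 − 7.2 = 15.1 mm

15.1 mm


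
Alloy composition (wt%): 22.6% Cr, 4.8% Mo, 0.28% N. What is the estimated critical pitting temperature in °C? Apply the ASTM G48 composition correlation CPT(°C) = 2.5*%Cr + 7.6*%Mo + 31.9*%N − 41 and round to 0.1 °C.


Apply the ASTM G48 empirical CPT estimate: CPT(°C) = 2.5*%Cr + 7.6*%Mo + 31.9*%N − 41
2.5*22.6 = 56.5; 7.6*4.8 = 36.48; 31.9*0.28 = 8.932
CPT = 56.5 + 36.48 + 8.932 − 41 = 60.912 °C
Rounded to 0.1 °C: CPT ≈ 60.9 °C

60.9 °C


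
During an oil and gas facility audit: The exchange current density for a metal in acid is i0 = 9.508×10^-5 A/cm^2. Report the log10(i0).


i0 = 9.508×10^-5 A/cm^2
log10(i0) = -4.022

-4.022


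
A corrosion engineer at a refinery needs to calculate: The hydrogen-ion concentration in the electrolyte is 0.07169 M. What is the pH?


pH = −log10[H+]
pH = −log10(0.07169) = 1.14

1.14


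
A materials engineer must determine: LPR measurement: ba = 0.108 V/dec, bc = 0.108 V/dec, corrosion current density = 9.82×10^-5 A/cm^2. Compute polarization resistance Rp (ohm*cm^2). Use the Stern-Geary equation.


Apply the Stern-Geary equation: Rp = ba*bc / (2.303*icorr*(ba+bc))
ba*bc = 0.108*0.108 = 0.011664
ba+bc = 0.216; 2.303*icorr*(ba+bc) = 2.303*9.82×10^-5*0.216 = 4.8849394×10^-5
Rp = 0.011664 / 4.8849394×10^-5 = 238.8 ohm*cm^2

238.8 ohm*cm^2


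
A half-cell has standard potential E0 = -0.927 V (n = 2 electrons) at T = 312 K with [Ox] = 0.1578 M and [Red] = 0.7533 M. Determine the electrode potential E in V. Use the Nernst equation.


Apply the Nernst equation: E = E0 + (RT/nF)*ln([Ox]/[Red])
Step 1: RT/nF = 8.314*312/(2*96485) = 0.01344234 V
Step 2: [Ox]/[Red] = 0.1578/0.7533 = 0.209478
Step 3: ln(0.209478) = -1.563137
Step 4: correction = 0.01344234 * -1.563137 = -0.021 V
E = -0.927 + -0.021 = -0.948 V

-0.948 V


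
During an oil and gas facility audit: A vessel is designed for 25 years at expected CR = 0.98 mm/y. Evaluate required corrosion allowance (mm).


Corrosion allowance = CR × design life
CA = 0.98 * 25 = 24.5 mm

24.5 mm


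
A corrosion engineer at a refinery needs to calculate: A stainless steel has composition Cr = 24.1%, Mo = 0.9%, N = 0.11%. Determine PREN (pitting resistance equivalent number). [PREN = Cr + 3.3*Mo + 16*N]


Apply the PREN formula: PREN = Cr + 3.3*Mo + 16*N
PREN = 24.1 + 3.3*0.9 + 16*0.11
PREN = 24.1 + 2.97 + 1.76 = 28.83

28.83


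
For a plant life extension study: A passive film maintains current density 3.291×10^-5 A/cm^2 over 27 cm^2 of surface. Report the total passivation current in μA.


I = i_pass * A, then convert A → μA (×10^6)
I = 3.291×10^-5 * 27 * 10^6 = 888.57 μA

888.57 μA


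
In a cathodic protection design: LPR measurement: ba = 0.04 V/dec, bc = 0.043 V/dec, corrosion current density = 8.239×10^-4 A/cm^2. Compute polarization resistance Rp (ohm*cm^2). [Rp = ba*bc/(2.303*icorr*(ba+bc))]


Apply the Stern-Geary equation: Rp = ba*bc / (2.303*icorr*(ba+bc))
ba*bc = 0.04*0.043 = 0.00172
ba+bc = 0.083; 2.303*icorr*(ba+bc) = 2.303*8.239×10^-4*0.083 = 1.5748766×10^-4
Rp = 0.00172 / 1.5748766×10^-4 = 10.9 ohm*cm^2

10.9 ohm*cm^2


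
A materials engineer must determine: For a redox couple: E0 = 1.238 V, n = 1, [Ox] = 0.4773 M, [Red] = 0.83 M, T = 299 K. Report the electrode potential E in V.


Apply the Nernst equation: E = E0 + (RT/nF)*ln([Ox]/[Red])
Step 1: RT/nF = 8.314*299/(1*96485) = 0.02576448 V
Step 2: [Ox]/[Red] = 0.4773/0.83 = 0.57506
Step 3: ln(0.57506) = -0.553281
Step 4: correction = 0.02576448 * -0.553281 = -0.014 V
E = 1.238 + -0.014 = 1.224 V

1.224 V


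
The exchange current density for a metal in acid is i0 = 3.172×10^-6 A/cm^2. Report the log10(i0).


i0 = 3.172×10^-6 A/cm^2
log10(i0) = -5.499

-5.499


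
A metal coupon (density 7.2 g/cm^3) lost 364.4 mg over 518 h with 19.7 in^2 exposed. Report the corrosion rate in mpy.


Apply the mpy weight-loss relation: CR = 534 * W / (D * A * T)
Numerator: 534 * 364.4 = 194589.6
Denominator: 7.2 * 19.7 * 518 = 73473.12
CR = 194589.6 / 73473.12 = 2.64845 mpy

2.64845 mpy


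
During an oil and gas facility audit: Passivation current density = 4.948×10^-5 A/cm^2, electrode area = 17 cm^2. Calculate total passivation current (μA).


I = i_pass * A, then convert A → μA (×10^6)
I = 4.948×10^-5 * 17 * 10^6 = 841.16 μA

841.16 μA


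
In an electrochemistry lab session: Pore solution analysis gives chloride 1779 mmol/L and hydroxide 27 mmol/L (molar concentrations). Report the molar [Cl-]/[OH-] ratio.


Threshold parameter = [Cl-] / [OH-] (molar basis; both in mmol/L, so units cancel)
Ratio = 1779 / 27 = 65.89

65.89


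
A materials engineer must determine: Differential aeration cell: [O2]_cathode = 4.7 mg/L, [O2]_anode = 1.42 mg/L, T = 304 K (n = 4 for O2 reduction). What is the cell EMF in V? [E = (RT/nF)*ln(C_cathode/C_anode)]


Apply the Nernst concentration-cell relation: E = (RT/nF)*ln(C_cathode/C_anode)
RT/nF = 8.314*304/(4*96485) = 0.00654883 V
ln(4.7/1.42) = 1.19691
E = 0.00654883 * 1.19691 = 0.00784 V

0.00784 V


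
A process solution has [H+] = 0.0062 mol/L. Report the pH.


pH = −log10[H+]
pH = −log10(0.0062) = 2.21

2.21


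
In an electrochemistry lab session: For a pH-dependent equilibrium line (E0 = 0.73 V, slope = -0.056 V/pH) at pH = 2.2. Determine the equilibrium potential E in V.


Apply the Pourbaix line equation: E = E0 + slope*pH
E = 0.73 + (-0.056)*2.2 = 0.73 + (-0.1232) = 0.6068 V
Rounded to 4 decimal places: E = 0.6068 V

0.6068 V


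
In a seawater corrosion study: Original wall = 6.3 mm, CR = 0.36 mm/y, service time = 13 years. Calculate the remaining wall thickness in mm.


Remaining wall = original − CR × time
t = 6.3 − 0.36*13 = 6.3 − 4.68 = 1.62 mm

1.62 mm


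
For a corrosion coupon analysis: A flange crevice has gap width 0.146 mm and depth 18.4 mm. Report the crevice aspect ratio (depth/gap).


Aspect ratio = depth / gap
Ratio = 18.4 / 0.146 = 126.0

126.0


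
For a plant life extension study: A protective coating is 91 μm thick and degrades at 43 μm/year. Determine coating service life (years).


Service life = thickness / degradation rate
Life = 91 / 43 = 2.1 years

2.1 years


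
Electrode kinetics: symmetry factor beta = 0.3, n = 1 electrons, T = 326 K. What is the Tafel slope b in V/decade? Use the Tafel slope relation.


Apply the Tafel slope relation: b = 2.303*R*T/(beta*n*F)
Numerator: 2.303 * 8.314 * 326 = 6241.97
Denominator: 0.3 * 1 * 96485 = 28945.5
b = 6241.97 / 28945.5 = 0.216 V/decade

0.216 V/decade


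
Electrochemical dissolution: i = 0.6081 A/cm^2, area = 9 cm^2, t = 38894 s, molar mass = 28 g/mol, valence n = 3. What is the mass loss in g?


Apply Faraday's law: m = i*A*t*M / (n*F)
Total charge passed Q = i*A*t = 0.6081*9*38894 = 212862.9726 C
m = Q*M/(n*F) = 212862.9726*28/(3*96485) = 20.591 g

20.591 g


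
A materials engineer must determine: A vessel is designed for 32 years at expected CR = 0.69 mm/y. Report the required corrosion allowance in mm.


Corrosion allowance = CR × design life
CA = 0.69 * 32 = 22.08 mm

22.08 mm


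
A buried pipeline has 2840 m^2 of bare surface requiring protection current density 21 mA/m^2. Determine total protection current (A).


I = area * current density, then convert mA → A (÷1000)
I = 2840 * 21 / 1000 = 59.64 A

59.64 A


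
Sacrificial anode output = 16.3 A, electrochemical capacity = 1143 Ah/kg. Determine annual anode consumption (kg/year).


Annual consumption = current * hours per year / capacity
Rate = 16.3 * 8760 / 1143 = 124.9 kg/year

124.9 kg/year


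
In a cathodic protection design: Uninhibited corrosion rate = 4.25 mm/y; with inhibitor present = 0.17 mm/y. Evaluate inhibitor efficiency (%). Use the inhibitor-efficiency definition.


Apply the inhibitor-efficiency definition: IE = (CR_blank − CR_inh)/CR_blank × 100
IE = (4.25 − 0.17) / 4.25 × 100
IE = 4.08 / 4.25 × 100 = 96.0 %

96.0 %


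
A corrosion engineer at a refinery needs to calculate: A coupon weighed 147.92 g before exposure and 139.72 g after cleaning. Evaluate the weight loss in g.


Weight loss = initial − final
WL = 147.92 − 139.72 = 8.2 g

8.2 g


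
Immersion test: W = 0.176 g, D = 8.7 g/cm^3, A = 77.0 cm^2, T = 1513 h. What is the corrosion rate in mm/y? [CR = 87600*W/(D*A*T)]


Apply the mm/y weight-loss relation: CR = 87600 * W / (D * A * T)
Numerator: 87600 * 0.176 = 15417.6
Denominator: 8.7 * 77.0 * 1513 = 1013558.7
CR = 15417.6 / 1013558.7 = 0.01521 mm/y

0.01521 mm/y


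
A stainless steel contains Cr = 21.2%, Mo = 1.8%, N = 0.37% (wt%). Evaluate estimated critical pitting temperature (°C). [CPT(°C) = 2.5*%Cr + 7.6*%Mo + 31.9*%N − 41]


Apply the ASTM G48 empirical CPT estimate: CPT(°C) = 2.5*%Cr + 7.6*%Mo + 31.9*%N − 41
2.5*21.2 = 53; 7.6*1.8 = 13.68; 31.9*0.37 = 11.803
CPT = 53 + 13.68 + 11.803 − 41 = 37.483 °C
Rounded to 0.1 °C: CPT ≈ 37.5 °C

37.5 °C


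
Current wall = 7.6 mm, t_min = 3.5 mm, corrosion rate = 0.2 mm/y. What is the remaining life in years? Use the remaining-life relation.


Apply the remaining-life relation: RL = (t_current − t_min) / CR
RL = (7.6 − 3.5) / 0.2 = 4.1 / 0.2 = 20.5 years

20.5 years


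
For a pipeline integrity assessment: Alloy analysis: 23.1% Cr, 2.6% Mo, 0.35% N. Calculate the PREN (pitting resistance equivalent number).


Apply the PREN formula: PREN = Cr + 3.3*Mo + 16*N
PREN = 23.1 + 3.3*2.6 + 16*0.35
PREN = 23.1 + 8.58 + 5.6 = 37.28

37.28


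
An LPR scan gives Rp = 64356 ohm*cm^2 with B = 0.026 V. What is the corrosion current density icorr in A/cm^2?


Apply the Stern-Geary relation: icorr = B / Rp
icorr = 0.026 / 64356 = 4.04×10^-7 A/cm^2

4.04×10^-7 A/cm^2


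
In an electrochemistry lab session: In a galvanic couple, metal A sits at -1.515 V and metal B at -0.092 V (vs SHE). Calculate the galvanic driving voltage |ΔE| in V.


Driving voltage is the absolute potential difference.
|ΔE| = |-1.515 − (-0.092)| = 1.423 V

1.423 V


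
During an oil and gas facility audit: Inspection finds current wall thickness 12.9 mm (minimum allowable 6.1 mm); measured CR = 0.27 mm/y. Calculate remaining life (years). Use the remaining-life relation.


Apply the remaining-life relation: RL = (t_current − t_min) / CR
RL = (12.9 − 6.1) / 0.27 = 6.8 / 0.27 = 25.2 years

25.2 years


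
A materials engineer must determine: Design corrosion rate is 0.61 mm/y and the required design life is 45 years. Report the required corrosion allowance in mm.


Corrosion allowance = CR × design life
CA = 0.61 * 45 = 27.45 mm

27.45 mm


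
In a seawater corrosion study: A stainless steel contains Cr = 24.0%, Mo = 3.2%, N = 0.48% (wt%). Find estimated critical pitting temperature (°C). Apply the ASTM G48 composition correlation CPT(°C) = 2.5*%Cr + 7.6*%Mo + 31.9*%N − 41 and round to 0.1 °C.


Apply the ASTM G48 empirical CPT estimate: CPT(°C) = 2.5*%Cr + 7.6*%Mo + 31.9*%N − 41
2.5*24.0 = 60; 7.6*3.2 = 24.32; 31.9*0.48 = 15.312
CPT = 60 + 24.32 + 15.312 − 41 = 58.632 °C
Rounded to 0.1 °C: CPT ≈ 58.6 °C

58.6 °C


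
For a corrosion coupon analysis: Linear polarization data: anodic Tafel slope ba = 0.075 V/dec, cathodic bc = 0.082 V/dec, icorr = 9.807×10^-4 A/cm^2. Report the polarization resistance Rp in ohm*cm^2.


Apply the Stern-Geary equation: Rp = ba*bc / (2.303*icorr*(ba+bc))
ba*bc = 0.075*0.082 = 0.00615
ba+bc = 0.157; 2.303*icorr*(ba+bc) = 2.303*9.807×10^-4*0.157 = 3.5459268×10^-4
Rp = 0.00615 / 3.5459268×10^-4 = 17.3 ohm*cm^2

17.3 ohm*cm^2


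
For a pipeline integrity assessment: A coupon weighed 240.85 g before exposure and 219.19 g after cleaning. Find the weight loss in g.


Weight loss = initial − final
WL = 240.85 − 219.19 = 21.66 g

21.66 g


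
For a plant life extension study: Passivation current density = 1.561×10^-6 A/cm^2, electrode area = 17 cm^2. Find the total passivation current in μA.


I = i_pass * A, then convert A → μA (×10^6)
I = 1.561×10^-6 * 17 * 10^6 = 26.54 μA

26.54 μA


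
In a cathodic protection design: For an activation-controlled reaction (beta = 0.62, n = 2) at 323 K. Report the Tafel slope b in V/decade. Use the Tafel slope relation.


Apply the Tafel slope relation: b = 2.303*R*T/(beta*n*F)
Numerator: 2.303 * 8.314 * 323 = 6184.53
Denominator: 0.62 * 2 * 96485 = 119641.4
b = 6184.53 / 119641.4 = 0.0517 V/decade

0.0517 V/decade


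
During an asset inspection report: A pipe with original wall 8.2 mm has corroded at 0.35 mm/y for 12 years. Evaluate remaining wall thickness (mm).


Remaining wall = original − CR × time
t = 8.2 − 0.35*12 = 8.2 − 4.2 = 4.0 mm

4.0 mm


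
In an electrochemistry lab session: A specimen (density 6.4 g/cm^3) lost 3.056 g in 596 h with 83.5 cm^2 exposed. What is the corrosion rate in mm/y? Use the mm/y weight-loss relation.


Apply the mm/y weight-loss relation: CR = 87600 * W / (D * A * T)
Numerator: 87600 * 3.056 = 267705.6
Denominator: 6.4 * 83.5 * 596 = 318502.4
CR = 267705.6 / 318502.4 = 0.8405 mm/y

0.8405 mm/y


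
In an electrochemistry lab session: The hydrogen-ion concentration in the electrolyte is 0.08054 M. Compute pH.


pH = −log10[H+]
pH = −log10(0.08054) = 1.09

1.09


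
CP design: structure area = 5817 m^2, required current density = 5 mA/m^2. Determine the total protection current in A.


I = area * current density, then convert mA → A (÷1000)
I = 5817 * 5 / 1000 = 29.09 A

29.09 A


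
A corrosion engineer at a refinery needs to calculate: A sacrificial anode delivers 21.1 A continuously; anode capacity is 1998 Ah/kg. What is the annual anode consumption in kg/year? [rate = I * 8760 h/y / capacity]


Annual consumption = current * hours per year / capacity
Rate = 21.1 * 8760 / 1998 = 92.5 kg/year

92.5 kg/year


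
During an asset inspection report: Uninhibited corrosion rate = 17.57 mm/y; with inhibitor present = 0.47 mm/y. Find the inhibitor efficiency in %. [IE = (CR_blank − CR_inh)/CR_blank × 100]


Apply the inhibitor-efficiency definition: IE = (CR_blank − CR_inh)/CR_blank × 100
IE = (17.57 − 0.47) / 17.57 × 100
IE = 17.1 / 17.57 × 100 = 97.3 %

97.3 %


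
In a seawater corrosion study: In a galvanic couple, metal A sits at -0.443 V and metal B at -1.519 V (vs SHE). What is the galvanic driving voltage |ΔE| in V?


Driving voltage is the absolute potential difference.
|ΔE| = |-0.443 − (-1.519)| = 1.076 V

1.076 V


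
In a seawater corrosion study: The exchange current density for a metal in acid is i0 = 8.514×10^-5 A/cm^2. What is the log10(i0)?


i0 = 8.514×10^-5 A/cm^2
log10(i0) = -4.07

-4.07


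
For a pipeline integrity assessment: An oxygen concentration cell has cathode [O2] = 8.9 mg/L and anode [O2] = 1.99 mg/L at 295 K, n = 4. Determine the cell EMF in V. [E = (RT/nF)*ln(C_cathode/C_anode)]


Apply the Nernst concentration-cell relation: E = (RT/nF)*ln(C_cathode/C_anode)
RT/nF = 8.314*295/(4*96485) = 0.00635495 V
ln(8.9/1.99) = 1.49792
E = 0.00635495 * 1.49792 = 0.00952 V

0.00952 V


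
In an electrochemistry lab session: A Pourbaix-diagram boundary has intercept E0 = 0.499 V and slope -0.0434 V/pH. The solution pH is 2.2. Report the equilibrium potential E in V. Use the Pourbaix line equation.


Apply the Pourbaix line equation: E = E0 + slope*pH
E = 0.499 + (-0.0434)*2.2 = 0.499 + (-0.09548) = 0.40352 V
Rounded to 3 decimal places: E = 0.404 V

0.404 V


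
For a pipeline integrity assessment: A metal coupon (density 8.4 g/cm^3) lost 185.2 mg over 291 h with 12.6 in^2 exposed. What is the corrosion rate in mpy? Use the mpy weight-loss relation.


Apply the mpy weight-loss relation: CR = 534 * W / (D * A * T)
Numerator: 534 * 185.2 = 98896.8
Denominator: 8.4 * 12.6 * 291 = 30799.44
CR = 98896.8 / 30799.44 = 3.211 mpy

3.211 mpy


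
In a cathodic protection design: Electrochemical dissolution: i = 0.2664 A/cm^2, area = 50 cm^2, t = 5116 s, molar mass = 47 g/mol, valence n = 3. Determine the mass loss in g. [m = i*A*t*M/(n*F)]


Apply Faraday's law: m = i*A*t*M / (n*F)
Total charge passed Q = i*A*t = 0.2664*50*5116 = 68145.12 C
m = Q*M/(n*F) = 68145.12*47/(3*96485) = 11.065 g

11.065 g


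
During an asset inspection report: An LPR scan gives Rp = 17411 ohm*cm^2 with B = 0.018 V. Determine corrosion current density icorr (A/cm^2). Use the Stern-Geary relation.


Apply the Stern-Geary relation: icorr = B / Rp
icorr = 0.018 / 17411 = 1.034×10^-6 A/cm^2

1.034×10^-6 A/cm^2


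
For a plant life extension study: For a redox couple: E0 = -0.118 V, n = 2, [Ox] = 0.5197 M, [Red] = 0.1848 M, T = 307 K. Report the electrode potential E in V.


Apply the Nernst equation: E = E0 + (RT/nF)*ln([Ox]/[Red])
Step 1: RT/nF = 8.314*307/(2*96485) = 0.01322692 V
Step 2: [Ox]/[Red] = 0.5197/0.1848 = 2.812229
Step 3: ln(2.812229) = 1.033977
Step 4: correction = 0.01322692 * 1.033977 = 0.014 V
E = -0.118 + 0.014 = -0.104 V

-0.104 V
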